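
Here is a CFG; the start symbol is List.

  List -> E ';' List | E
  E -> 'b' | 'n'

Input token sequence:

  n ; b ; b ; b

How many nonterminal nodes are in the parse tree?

[List [E n] ; [List [E b] ; [List [E b] ; [List [E b]]]]]

8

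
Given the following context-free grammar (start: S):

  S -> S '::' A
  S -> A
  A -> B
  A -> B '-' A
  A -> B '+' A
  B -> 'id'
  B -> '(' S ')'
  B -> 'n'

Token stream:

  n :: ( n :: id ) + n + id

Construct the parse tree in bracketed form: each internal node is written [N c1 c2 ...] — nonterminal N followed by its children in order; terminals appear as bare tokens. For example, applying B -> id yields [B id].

[S [S [A [B n]]] :: [A [B ( [S [S [A [B n]]] :: [A [B id]]] )] + [A [B n] + [A [B id]]]]]

S
S :: A
A :: A
B :: A
n :: A
n :: B + A
n :: ( S ) + A
n :: ( S :: A ) + A
n :: ( A :: A ) + A
n :: ( B :: A ) + A
n :: ( n :: A ) + A
n :: ( n :: B ) + A
n :: ( n :: id ) + A
n :: ( n :: id ) + B + A
n :: ( n :: id ) + n + A
n :: ( n :: id ) + n + B
n :: ( n :: id ) + n + id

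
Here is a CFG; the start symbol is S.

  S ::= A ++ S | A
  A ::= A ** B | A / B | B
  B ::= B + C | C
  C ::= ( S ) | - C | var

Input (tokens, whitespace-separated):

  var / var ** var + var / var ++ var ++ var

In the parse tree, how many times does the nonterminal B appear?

[S [A [A [A [A [B [C var]]] / [B [C var]]] ** [B [B [C var]] + [C var]]] / [B [C var]]] ++ [S [A [B [C var]]] ++ [S [A [B [C var]]]]]]

7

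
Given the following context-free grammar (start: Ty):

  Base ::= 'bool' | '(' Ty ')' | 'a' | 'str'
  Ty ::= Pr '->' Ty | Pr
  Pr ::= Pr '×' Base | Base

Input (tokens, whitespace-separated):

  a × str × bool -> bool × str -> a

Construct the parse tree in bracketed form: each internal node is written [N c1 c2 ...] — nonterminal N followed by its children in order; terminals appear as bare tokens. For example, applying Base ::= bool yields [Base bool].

[Ty [Pr [Pr [Pr [Base a]] × [Base str]] × [Base bool]] -> [Ty [Pr [Pr [Base bool]] × [Base str]] -> [Ty [Pr [Base a]]]]]

Ty
Pr -> Ty
Pr × Base -> Ty
Pr × Base × Base -> Ty
Base × Base × Base -> Ty
a × Base × Base -> Ty
a × str × Base -> Ty
a × str × bool -> Ty
a × str × bool -> Pr -> Ty
a × str × bool -> Pr × Base -> Ty
a × str × bool -> Base × Base -> Ty
a × str × bool -> bool × Base -> Ty
a × str × bool -> bool × str -> Ty
a × str × bool -> bool × str -> Pr
a × str × bool -> bool × str -> Base
a × str × bool -> bool × str -> a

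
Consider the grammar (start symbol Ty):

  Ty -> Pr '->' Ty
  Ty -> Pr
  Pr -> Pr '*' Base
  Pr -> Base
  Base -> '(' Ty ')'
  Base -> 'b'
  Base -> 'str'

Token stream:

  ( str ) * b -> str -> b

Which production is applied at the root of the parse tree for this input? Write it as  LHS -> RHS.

[Ty [Pr [Pr [Base ( [Ty [Pr [Base str]]] )]] * [Base b]] -> [Ty [Pr [Base str]] -> [Ty [Pr [Base b]]]]]

Ty -> Pr '->' Ty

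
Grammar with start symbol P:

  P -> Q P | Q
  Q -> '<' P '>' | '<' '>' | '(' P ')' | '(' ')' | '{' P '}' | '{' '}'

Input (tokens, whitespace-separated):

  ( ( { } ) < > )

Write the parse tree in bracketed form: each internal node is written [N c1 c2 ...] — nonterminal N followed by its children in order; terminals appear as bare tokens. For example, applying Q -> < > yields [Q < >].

P
Q
( P )
( Q P )
( ( P ) P )
( ( Q ) P )
( ( { } ) P )
( ( { } ) Q )
( ( { } ) < > )

[P [Q ( [P [Q ( [P [Q { }]] )] [P [Q < >]]] )]]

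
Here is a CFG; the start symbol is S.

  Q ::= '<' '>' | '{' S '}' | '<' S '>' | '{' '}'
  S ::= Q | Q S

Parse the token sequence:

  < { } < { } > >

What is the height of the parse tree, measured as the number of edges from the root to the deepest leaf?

[S [Q < [S [Q { }] [S [Q < [S [Q { }]] >]]] >]]

7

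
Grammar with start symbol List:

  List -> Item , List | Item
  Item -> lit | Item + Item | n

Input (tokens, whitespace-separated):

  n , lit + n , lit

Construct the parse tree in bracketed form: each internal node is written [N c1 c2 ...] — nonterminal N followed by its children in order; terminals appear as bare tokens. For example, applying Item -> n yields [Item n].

[List [Item n] , [List [Item [Item lit] + [Item n]] , [List [Item lit]]]]

List
Item , List
n , List
n , Item , List
n , Item + Item , List
n , lit + Item , List
n , lit + n , List
n , lit + n , Item
n , lit + n , lit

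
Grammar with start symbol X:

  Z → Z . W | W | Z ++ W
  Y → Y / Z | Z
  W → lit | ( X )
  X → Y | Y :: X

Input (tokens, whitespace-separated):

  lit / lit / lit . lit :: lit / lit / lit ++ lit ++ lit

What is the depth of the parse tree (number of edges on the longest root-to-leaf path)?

[X [Y [Y [Y [Z [W lit]]] / [Z [W lit]]] / [Z [Z [W lit]] . [W lit]]] :: [X [Y [Y [Y [Z [W lit]]] / [Z [W lit]]] / [Z [Z [Z [W lit]] ++ [W lit]] ++ [W lit]]]]]

7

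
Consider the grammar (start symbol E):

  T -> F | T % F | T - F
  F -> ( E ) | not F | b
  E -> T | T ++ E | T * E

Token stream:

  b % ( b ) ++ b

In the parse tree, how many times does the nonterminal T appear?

4

[E [T [T [F b]] % [F ( [E [T [F b]]] )]] ++ [E [T [F b]]]]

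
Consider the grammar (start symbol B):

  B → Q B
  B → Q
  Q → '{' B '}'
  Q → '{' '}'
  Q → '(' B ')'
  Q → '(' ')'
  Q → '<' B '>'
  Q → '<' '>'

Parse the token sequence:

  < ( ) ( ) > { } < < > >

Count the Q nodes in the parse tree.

6

[B [Q < [B [Q ( )] [B [Q ( )]]] >] [B [Q { }] [B [Q < [B [Q < >]] >]]]]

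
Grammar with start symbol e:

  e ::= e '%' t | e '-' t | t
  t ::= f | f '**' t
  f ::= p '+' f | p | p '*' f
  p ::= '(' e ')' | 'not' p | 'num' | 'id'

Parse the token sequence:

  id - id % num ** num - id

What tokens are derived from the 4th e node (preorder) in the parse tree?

id

[e [e [e [e [t [f [p id]]]] - [t [f [p id]]]] % [t [f [p num]] ** [t [f [p num]]]]] - [t [f [p id]]]]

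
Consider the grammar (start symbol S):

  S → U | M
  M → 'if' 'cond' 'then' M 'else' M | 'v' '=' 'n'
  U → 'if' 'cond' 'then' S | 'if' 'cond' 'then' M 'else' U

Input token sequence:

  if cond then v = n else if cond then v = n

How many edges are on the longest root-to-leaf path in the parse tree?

[S [U if cond then [M v = n] else [U if cond then [S [M v = n]]]]]

5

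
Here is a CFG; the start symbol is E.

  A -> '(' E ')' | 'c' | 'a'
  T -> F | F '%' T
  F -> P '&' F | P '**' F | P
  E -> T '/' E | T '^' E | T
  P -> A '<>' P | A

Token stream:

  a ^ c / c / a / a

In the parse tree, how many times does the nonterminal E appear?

5

[E [T [F [P [A a]]]] ^ [E [T [F [P [A c]]]] / [E [T [F [P [A c]]]] / [E [T [F [P [A a]]]] / [E [T [F [P [A a]]]]]]]]]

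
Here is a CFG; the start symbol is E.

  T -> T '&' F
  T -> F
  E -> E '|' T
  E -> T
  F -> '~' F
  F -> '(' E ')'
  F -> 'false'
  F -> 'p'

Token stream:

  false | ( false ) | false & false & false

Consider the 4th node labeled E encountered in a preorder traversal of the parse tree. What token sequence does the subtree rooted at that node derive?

false

[E [E [E [T [F false]]] | [T [F ( [E [T [F false]]] )]]] | [T [T [T [F false]] & [F false]] & [F false]]]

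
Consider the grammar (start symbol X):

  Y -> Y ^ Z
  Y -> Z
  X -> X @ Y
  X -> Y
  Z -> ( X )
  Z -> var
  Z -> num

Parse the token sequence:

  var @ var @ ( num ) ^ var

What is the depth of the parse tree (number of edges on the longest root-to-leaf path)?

7

[X [X [X [Y [Z var]]] @ [Y [Z var]]] @ [Y [Y [Z ( [X [Y [Z num]]] )]] ^ [Z var]]]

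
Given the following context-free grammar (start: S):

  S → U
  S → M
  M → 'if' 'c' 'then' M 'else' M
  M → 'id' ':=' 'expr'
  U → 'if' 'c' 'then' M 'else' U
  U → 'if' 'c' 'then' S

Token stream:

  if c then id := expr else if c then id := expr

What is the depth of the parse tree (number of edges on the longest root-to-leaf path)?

[S [U if c then [M id := expr] else [U if c then [S [M id := expr]]]]]

5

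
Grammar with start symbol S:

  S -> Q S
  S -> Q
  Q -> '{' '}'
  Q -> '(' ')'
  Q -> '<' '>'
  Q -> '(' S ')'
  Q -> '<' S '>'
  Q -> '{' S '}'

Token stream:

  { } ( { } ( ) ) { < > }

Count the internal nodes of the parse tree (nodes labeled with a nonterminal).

[S [Q { }] [S [Q ( [S [Q { }] [S [Q ( )]]] )] [S [Q { [S [Q < >]] }]]]]

12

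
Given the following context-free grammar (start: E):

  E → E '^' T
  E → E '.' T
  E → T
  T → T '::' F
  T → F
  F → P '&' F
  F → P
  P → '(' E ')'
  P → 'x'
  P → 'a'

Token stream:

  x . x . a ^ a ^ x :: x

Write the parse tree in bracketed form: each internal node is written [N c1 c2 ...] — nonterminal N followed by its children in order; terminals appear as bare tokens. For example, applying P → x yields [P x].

E
E ^ T
E ^ T ^ T
E . T ^ T ^ T
E . T . T ^ T ^ T
T . T . T ^ T ^ T
F . T . T ^ T ^ T
P . T . T ^ T ^ T
x . T . T ^ T ^ T
x . F . T ^ T ^ T
x . P . T ^ T ^ T
x . x . T ^ T ^ T
x . x . F ^ T ^ T
x . x . P ^ T ^ T
x . x . a ^ T ^ T
x . x . a ^ F ^ T
x . x . a ^ P ^ T
x . x . a ^ a ^ T
x . x . a ^ a ^ T :: F
x . x . a ^ a ^ F :: F
x . x . a ^ a ^ P :: F
x . x . a ^ a ^ x :: F
x . x . a ^ a ^ x :: P
x . x . a ^ a ^ x :: x

[E [E [E [E [E [T [F [P x]]]] . [T [F [P x]]]] . [T [F [P a]]]] ^ [T [F [P a]]]] ^ [T [T [F [P x]]] :: [F [P x]]]]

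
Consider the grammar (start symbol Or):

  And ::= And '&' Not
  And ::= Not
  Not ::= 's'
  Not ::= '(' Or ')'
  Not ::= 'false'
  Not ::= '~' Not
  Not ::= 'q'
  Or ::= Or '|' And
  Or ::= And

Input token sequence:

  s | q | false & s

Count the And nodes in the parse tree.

[Or [Or [Or [And [Not s]]] | [And [Not q]]] | [And [And [Not false]] & [Not s]]]

4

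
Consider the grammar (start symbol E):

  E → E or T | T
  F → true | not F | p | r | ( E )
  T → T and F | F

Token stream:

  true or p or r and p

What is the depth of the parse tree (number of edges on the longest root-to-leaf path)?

[E [E [E [T [F true]]] or [T [F p]]] or [T [T [F r]] and [F p]]]

5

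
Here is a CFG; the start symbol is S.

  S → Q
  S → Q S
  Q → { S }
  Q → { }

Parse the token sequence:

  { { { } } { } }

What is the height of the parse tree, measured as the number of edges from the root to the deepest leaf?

[S [Q { [S [Q { [S [Q { }]] }] [S [Q { }]]] }]]

6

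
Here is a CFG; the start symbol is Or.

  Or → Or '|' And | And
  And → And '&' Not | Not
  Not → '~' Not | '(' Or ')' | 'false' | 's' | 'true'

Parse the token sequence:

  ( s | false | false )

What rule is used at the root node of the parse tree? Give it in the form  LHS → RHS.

[Or [And [Not ( [Or [Or [Or [And [Not s]]] | [And [Not false]]] | [And [Not false]]] )]]]

Or → And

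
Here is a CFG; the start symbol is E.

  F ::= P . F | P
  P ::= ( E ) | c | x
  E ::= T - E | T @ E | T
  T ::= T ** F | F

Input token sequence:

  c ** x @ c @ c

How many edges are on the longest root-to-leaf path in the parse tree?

6

[E [T [T [F [P c]]] ** [F [P x]]] @ [E [T [F [P c]]] @ [E [T [F [P c]]]]]]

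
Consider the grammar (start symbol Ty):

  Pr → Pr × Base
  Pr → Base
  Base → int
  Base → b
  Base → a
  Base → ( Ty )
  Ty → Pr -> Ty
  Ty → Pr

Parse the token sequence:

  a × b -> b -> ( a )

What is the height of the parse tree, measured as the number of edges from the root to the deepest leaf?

[Ty [Pr [Pr [Base a]] × [Base b]] -> [Ty [Pr [Base b]] -> [Ty [Pr [Base ( [Ty [Pr [Base a]]] )]]]]]

8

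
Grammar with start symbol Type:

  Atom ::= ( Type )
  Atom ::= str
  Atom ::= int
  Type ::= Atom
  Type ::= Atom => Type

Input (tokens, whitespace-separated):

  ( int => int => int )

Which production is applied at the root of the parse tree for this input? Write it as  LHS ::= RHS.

[Type [Atom ( [Type [Atom int] => [Type [Atom int] => [Type [Atom int]]]] )]]

Type ::= Atom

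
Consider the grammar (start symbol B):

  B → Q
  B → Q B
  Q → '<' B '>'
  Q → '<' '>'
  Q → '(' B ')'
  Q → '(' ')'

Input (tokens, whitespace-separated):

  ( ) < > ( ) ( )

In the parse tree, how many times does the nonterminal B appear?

4

[B [Q ( )] [B [Q < >] [B [Q ( )] [B [Q ( )]]]]]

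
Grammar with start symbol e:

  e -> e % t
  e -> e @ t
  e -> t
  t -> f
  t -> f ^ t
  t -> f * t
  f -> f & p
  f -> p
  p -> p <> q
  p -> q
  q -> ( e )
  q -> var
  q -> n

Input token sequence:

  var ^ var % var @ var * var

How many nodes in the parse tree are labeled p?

5

[e [e [e [t [f [p [q var]]] ^ [t [f [p [q var]]]]]] % [t [f [p [q var]]]]] @ [t [f [p [q var]]] * [t [f [p [q var]]]]]]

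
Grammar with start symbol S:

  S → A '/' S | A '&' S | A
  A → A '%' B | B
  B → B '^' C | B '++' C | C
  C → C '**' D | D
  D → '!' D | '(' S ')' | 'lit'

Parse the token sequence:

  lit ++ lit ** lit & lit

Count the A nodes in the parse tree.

[S [A [B [B [C [D lit]]] ++ [C [C [D lit]] ** [D lit]]]] & [S [A [B [C [D lit]]]]]]

2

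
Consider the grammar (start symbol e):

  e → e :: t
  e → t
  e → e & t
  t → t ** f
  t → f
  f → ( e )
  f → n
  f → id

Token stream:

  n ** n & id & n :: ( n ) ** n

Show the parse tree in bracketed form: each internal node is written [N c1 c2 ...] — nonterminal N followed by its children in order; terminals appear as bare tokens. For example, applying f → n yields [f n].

e
e :: t
e & t :: t
e & t & t :: t
t & t & t :: t
t ** f & t & t :: t
f ** f & t & t :: t
n ** f & t & t :: t
n ** n & t & t :: t
n ** n & f & t :: t
n ** n & id & t :: t
n ** n & id & f :: t
n ** n & id & n :: t
n ** n & id & n :: t ** f
n ** n & id & n :: f ** f
n ** n & id & n :: ( e ) ** f
n ** n & id & n :: ( t ) ** f
n ** n & id & n :: ( f ) ** f
n ** n & id & n :: ( n ) ** f
n ** n & id & n :: ( n ) ** n

[e [e [e [e [t [t [f n]] ** [f n]]] & [t [f id]]] & [t [f n]]] :: [t [t [f ( [e [t [f n]]] )]] ** [f n]]]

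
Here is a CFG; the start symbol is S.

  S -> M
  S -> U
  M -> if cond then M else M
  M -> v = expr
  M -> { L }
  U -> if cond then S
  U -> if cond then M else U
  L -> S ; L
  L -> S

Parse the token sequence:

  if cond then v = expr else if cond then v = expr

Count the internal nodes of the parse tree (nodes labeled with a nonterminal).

[S [U if cond then [M v = expr] else [U if cond then [S [M v = expr]]]]]

6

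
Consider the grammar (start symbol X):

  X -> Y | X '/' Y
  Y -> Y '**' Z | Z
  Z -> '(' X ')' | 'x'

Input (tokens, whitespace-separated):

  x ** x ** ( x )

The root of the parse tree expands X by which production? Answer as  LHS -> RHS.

[X [Y [Y [Y [Z x]] ** [Z x]] ** [Z ( [X [Y [Z x]]] )]]]

X -> Y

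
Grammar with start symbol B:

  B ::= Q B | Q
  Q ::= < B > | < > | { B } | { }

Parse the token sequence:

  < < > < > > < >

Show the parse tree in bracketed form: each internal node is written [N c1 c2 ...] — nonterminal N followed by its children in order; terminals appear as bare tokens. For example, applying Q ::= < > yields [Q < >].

B
Q B
< B > B
< Q B > B
< < > B > B
< < > Q > B
< < > < > > B
< < > < > > Q
< < > < > > < >

[B [Q < [B [Q < >] [B [Q < >]]] >] [B [Q < >]]]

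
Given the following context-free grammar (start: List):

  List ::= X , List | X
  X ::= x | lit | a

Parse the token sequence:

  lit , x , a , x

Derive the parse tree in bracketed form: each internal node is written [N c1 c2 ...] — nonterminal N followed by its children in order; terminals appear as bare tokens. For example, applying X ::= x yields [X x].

[List [X lit] , [List [X x] , [List [X a] , [List [X x]]]]]

List
X , List
lit , List
lit , X , List
lit , x , List
lit , x , X , List
lit , x , a , List
lit , x , a , X
lit , x , a , x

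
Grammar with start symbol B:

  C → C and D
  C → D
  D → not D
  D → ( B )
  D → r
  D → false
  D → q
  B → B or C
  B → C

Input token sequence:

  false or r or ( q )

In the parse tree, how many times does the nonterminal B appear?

[B [B [B [C [D false]]] or [C [D r]]] or [C [D ( [B [C [D q]]] )]]]

4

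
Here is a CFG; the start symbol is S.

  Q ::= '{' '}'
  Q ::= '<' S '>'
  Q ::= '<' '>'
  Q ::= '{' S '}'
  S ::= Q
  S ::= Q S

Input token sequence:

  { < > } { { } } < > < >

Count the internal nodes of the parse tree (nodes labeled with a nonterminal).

[S [Q { [S [Q < >]] }] [S [Q { [S [Q { }]] }] [S [Q < >] [S [Q < >]]]]]

12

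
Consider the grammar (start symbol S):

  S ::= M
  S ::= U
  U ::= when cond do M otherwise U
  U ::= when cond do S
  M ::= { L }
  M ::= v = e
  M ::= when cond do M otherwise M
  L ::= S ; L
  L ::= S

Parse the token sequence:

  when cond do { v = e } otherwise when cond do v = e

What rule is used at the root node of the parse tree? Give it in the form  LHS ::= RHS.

[S [U when cond do [M { [L [S [M v = e]]] }] otherwise [U when cond do [S [M v = e]]]]]

S ::= U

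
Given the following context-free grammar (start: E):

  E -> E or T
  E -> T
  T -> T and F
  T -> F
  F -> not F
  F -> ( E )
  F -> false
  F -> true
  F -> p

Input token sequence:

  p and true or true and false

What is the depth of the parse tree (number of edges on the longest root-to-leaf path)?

5

[E [E [T [T [F p]] and [F true]]] or [T [T [F true]] and [F false]]]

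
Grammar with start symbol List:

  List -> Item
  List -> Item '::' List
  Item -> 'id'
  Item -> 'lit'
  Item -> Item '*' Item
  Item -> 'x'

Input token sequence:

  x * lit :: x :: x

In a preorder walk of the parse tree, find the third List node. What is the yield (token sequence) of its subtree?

[List [Item [Item x] * [Item lit]] :: [List [Item x] :: [List [Item x]]]]

x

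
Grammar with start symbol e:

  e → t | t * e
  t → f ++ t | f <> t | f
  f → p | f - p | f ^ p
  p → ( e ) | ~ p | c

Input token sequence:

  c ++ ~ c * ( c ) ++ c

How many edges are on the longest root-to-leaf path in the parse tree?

[e [t [f [p c]] ++ [t [f [p ~ [p c]]]]] * [e [t [f [p ( [e [t [f [p c]]]] )]] ++ [t [f [p c]]]]]]

9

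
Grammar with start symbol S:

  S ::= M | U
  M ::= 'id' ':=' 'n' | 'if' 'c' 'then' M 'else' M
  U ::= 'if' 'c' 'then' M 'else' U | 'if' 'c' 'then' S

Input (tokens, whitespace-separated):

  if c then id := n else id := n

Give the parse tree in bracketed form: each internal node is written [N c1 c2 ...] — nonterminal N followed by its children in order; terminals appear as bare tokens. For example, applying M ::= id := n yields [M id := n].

[S [M if c then [M id := n] else [M id := n]]]

S
M
if c then M else M
if c then id := n else M
if c then id := n else id := n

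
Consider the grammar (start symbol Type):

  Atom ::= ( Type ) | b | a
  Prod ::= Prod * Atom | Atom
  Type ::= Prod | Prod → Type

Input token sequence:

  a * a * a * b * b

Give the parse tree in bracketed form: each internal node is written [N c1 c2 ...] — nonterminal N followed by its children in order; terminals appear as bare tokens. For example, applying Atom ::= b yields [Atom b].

[Type [Prod [Prod [Prod [Prod [Prod [Atom a]] * [Atom a]] * [Atom a]] * [Atom b]] * [Atom b]]]

Type
Prod
Prod * Atom
Prod * Atom * Atom
Prod * Atom * Atom * Atom
Prod * Atom * Atom * Atom * Atom
Atom * Atom * Atom * Atom * Atom
a * Atom * Atom * Atom * Atom
a * a * Atom * Atom * Atom
a * a * a * Atom * Atom
a * a * a * b * Atom
a * a * a * b * b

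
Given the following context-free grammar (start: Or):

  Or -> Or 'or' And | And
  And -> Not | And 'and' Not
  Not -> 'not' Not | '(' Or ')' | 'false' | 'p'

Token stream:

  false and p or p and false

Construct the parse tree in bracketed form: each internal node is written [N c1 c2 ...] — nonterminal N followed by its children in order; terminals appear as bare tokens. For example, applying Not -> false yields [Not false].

[Or [Or [And [And [Not false]] and [Not p]]] or [And [And [Not p]] and [Not false]]]

Or
Or or And
And or And
And and Not or And
Not and Not or And
false and Not or And
false and p or And
false and p or And and Not
false and p or Not and Not
false and p or p and Not
false and p or p and false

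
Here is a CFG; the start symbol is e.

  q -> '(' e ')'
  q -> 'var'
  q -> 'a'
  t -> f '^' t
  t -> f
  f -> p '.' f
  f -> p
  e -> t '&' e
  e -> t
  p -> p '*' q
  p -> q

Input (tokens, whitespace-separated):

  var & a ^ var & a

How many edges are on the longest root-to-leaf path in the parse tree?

7

[e [t [f [p [q var]]]] & [e [t [f [p [q a]]] ^ [t [f [p [q var]]]]] & [e [t [f [p [q a]]]]]]]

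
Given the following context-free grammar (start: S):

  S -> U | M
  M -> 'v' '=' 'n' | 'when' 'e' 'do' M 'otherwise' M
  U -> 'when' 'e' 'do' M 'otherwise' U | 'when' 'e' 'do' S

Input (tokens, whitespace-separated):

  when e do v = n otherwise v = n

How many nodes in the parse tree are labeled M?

3

[S [M when e do [M v = n] otherwise [M v = n]]]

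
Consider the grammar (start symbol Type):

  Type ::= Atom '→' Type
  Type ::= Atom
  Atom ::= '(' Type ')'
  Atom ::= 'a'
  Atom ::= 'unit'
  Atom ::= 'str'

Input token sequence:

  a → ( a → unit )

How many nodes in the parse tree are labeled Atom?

4

[Type [Atom a] → [Type [Atom ( [Type [Atom a] → [Type [Atom unit]]] )]]]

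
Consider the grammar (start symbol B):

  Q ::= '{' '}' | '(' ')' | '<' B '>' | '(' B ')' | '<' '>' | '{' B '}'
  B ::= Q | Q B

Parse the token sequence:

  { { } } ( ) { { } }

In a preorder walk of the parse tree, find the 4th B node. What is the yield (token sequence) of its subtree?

{ { } }

[B [Q { [B [Q { }]] }] [B [Q ( )] [B [Q { [B [Q { }]] }]]]]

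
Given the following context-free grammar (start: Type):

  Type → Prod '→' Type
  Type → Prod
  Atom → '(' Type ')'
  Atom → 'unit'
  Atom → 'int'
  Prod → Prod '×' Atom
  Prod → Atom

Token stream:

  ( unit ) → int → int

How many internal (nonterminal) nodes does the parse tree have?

[Type [Prod [Atom ( [Type [Prod [Atom unit]]] )]] → [Type [Prod [Atom int]] → [Type [Prod [Atom int]]]]]

12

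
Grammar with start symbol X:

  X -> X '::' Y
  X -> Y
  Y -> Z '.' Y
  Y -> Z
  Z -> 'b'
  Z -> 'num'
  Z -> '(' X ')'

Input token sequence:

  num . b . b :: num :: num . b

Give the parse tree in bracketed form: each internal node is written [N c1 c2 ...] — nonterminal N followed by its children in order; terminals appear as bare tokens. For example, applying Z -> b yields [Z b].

[X [X [X [Y [Z num] . [Y [Z b] . [Y [Z b]]]]] :: [Y [Z num]]] :: [Y [Z num] . [Y [Z b]]]]

X
X :: Y
X :: Y :: Y
Y :: Y :: Y
Z . Y :: Y :: Y
num . Y :: Y :: Y
num . Z . Y :: Y :: Y
num . b . Y :: Y :: Y
num . b . Z :: Y :: Y
num . b . b :: Y :: Y
num . b . b :: Z :: Y
num . b . b :: num :: Y
num . b . b :: num :: Z . Y
num . b . b :: num :: num . Y
num . b . b :: num :: num . Z
num . b . b :: num :: num . b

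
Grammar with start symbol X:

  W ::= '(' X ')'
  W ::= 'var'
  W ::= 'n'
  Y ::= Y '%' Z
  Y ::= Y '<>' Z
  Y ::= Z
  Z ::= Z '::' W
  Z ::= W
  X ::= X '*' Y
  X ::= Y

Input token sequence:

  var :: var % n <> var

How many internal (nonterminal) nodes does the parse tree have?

12

[X [Y [Y [Y [Z [Z [W var]] :: [W var]]] % [Z [W n]]] <> [Z [W var]]]]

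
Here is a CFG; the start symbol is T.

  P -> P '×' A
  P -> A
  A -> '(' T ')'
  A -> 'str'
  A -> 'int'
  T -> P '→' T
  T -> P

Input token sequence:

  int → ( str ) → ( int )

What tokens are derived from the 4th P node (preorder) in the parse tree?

[T [P [A int]] → [T [P [A ( [T [P [A str]]] )]] → [T [P [A ( [T [P [A int]]] )]]]]]

( int )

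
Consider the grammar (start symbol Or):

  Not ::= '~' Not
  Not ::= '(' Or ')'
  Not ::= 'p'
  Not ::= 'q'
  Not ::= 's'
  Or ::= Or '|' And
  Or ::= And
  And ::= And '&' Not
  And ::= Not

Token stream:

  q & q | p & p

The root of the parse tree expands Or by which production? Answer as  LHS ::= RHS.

Or ::= Or '|' And

[Or [Or [And [And [Not q]] & [Not q]]] | [And [And [Not p]] & [Not p]]]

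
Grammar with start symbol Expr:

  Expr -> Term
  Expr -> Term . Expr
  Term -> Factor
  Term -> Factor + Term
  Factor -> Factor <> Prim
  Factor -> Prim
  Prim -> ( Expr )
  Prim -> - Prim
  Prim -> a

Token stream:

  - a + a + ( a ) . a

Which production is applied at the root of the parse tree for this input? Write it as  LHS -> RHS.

Expr -> Term . Expr

[Expr [Term [Factor [Prim - [Prim a]]] + [Term [Factor [Prim a]] + [Term [Factor [Prim ( [Expr [Term [Factor [Prim a]]]] )]]]]] . [Expr [Term [Factor [Prim a]]]]]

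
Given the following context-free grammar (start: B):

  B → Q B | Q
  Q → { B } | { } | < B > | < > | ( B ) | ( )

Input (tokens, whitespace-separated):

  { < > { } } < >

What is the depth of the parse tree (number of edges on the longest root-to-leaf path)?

[B [Q { [B [Q < >] [B [Q { }]]] }] [B [Q < >]]]

5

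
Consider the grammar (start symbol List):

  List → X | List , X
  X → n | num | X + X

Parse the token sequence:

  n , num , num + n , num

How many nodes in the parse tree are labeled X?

[List [List [List [List [X n]] , [X num]] , [X [X num] + [X n]]] , [X num]]

6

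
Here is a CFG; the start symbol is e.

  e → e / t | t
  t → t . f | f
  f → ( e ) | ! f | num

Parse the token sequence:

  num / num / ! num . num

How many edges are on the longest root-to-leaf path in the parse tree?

[e [e [e [t [f num]]] / [t [f num]]] / [t [t [f ! [f num]]] . [f num]]]

5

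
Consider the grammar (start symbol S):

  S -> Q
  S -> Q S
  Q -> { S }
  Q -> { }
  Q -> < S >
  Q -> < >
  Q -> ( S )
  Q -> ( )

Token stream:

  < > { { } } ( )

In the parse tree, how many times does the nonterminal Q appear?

[S [Q < >] [S [Q { [S [Q { }]] }] [S [Q ( )]]]]

4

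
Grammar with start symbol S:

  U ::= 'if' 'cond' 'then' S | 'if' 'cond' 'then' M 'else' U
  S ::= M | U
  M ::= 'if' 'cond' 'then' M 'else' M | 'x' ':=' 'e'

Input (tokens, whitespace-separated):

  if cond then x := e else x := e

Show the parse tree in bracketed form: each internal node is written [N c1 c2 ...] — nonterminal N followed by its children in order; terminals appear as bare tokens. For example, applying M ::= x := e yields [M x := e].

[S [M if cond then [M x := e] else [M x := e]]]

S
M
if cond then M else M
if cond then x := e else M
if cond then x := e else x := e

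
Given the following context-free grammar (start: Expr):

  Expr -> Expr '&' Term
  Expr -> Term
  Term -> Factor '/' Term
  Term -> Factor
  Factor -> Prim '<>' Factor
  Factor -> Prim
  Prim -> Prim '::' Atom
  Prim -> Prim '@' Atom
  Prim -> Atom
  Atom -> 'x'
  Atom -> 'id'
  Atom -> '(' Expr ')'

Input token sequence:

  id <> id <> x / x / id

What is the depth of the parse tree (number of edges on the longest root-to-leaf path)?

[Expr [Term [Factor [Prim [Atom id]] <> [Factor [Prim [Atom id]] <> [Factor [Prim [Atom x]]]]] / [Term [Factor [Prim [Atom x]]] / [Term [Factor [Prim [Atom id]]]]]]]

7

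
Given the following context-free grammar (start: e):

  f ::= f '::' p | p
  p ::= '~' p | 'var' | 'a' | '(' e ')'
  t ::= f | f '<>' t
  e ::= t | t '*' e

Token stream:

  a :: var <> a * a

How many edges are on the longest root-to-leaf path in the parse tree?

5

[e [t [f [f [p a]] :: [p var]] <> [t [f [p a]]]] * [e [t [f [p a]]]]]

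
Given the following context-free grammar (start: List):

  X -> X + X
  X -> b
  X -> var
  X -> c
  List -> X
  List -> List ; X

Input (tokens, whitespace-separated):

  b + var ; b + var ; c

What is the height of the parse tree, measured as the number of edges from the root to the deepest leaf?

5

[List [List [List [X [X b] + [X var]]] ; [X [X b] + [X var]]] ; [X c]]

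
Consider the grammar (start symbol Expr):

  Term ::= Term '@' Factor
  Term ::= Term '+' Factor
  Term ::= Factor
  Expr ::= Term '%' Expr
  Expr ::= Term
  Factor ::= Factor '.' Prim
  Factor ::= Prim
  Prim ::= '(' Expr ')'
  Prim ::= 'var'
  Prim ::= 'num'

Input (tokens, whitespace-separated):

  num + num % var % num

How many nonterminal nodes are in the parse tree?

15

[Expr [Term [Term [Factor [Prim num]]] + [Factor [Prim num]]] % [Expr [Term [Factor [Prim var]]] % [Expr [Term [Factor [Prim num]]]]]]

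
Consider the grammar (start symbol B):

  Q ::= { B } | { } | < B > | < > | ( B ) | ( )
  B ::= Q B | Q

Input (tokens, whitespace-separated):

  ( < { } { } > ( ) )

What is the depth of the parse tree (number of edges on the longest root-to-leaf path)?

7

[B [Q ( [B [Q < [B [Q { }] [B [Q { }]]] >] [B [Q ( )]]] )]]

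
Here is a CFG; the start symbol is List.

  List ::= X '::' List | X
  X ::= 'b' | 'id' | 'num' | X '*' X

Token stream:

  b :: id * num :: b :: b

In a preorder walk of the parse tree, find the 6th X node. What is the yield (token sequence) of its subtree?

[List [X b] :: [List [X [X id] * [X num]] :: [List [X b] :: [List [X b]]]]]

b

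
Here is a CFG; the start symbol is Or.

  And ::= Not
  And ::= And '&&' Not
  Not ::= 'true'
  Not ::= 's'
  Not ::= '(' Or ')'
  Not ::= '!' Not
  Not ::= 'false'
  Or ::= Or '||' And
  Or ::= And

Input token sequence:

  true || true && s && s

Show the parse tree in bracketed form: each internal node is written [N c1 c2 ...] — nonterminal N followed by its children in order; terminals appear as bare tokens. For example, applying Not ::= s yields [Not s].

Or
Or || And
And || And
Not || And
true || And
true || And && Not
true || And && Not && Not
true || Not && Not && Not
true || true && Not && Not
true || true && s && Not
true || true && s && s

[Or [Or [And [Not true]]] || [And [And [And [Not true]] && [Not s]] && [Not s]]]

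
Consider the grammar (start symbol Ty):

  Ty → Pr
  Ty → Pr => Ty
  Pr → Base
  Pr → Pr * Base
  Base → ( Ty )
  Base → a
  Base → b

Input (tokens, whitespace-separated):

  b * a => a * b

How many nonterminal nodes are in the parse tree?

10

[Ty [Pr [Pr [Base b]] * [Base a]] => [Ty [Pr [Pr [Base a]] * [Base b]]]]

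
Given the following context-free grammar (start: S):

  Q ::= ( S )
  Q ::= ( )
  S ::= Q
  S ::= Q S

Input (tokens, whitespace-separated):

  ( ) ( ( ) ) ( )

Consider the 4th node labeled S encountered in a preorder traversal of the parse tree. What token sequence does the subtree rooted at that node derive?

[S [Q ( )] [S [Q ( [S [Q ( )]] )] [S [Q ( )]]]]

( )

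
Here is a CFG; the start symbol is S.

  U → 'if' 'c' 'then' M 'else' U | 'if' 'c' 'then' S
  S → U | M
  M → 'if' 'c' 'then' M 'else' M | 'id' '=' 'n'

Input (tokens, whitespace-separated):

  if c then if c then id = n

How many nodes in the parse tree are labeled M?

1

[S [U if c then [S [U if c then [S [M id = n]]]]]]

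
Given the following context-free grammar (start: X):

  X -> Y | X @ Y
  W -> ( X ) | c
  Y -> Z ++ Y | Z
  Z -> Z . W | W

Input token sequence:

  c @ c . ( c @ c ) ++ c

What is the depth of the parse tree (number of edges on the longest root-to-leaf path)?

[X [X [Y [Z [W c]]]] @ [Y [Z [Z [W c]] . [W ( [X [X [Y [Z [W c]]]] @ [Y [Z [W c]]]] )]] ++ [Y [Z [W c]]]]]

9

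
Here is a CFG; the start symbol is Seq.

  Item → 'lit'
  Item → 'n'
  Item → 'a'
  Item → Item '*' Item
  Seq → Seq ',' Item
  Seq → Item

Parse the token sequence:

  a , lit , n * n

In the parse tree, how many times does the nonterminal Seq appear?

3

[Seq [Seq [Seq [Item a]] , [Item lit]] , [Item [Item n] * [Item n]]]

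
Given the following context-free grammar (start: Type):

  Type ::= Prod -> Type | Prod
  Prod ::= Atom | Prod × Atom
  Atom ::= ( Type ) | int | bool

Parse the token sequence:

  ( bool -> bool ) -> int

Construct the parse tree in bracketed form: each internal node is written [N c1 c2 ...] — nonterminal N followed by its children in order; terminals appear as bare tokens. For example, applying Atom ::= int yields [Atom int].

[Type [Prod [Atom ( [Type [Prod [Atom bool]] -> [Type [Prod [Atom bool]]]] )]] -> [Type [Prod [Atom int]]]]

Type
Prod -> Type
Atom -> Type
( Type ) -> Type
( Prod -> Type ) -> Type
( Atom -> Type ) -> Type
( bool -> Type ) -> Type
( bool -> Prod ) -> Type
( bool -> Atom ) -> Type
( bool -> bool ) -> Type
( bool -> bool ) -> Prod
( bool -> bool ) -> Atom
( bool -> bool ) -> int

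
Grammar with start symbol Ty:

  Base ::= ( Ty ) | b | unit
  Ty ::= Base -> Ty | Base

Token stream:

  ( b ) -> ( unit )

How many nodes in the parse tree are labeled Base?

[Ty [Base ( [Ty [Base b]] )] -> [Ty [Base ( [Ty [Base unit]] )]]]

4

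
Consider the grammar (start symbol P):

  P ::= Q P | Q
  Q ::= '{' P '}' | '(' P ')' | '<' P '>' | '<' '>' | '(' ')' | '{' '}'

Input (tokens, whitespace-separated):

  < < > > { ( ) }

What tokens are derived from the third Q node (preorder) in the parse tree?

{ ( ) }

[P [Q < [P [Q < >]] >] [P [Q { [P [Q ( )]] }]]]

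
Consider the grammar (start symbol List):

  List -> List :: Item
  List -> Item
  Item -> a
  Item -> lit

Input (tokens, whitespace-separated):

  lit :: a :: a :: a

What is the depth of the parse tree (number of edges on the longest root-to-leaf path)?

5

[List [List [List [List [Item lit]] :: [Item a]] :: [Item a]] :: [Item a]]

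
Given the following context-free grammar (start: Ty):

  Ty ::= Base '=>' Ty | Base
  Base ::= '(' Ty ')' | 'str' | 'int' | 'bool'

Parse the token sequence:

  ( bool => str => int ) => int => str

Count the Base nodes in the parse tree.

[Ty [Base ( [Ty [Base bool] => [Ty [Base str] => [Ty [Base int]]]] )] => [Ty [Base int] => [Ty [Base str]]]]

6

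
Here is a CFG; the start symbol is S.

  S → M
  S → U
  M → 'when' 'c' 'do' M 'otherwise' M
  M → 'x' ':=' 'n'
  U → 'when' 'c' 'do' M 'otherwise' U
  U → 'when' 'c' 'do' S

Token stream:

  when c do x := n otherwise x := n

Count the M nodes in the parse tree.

[S [M when c do [M x := n] otherwise [M x := n]]]

3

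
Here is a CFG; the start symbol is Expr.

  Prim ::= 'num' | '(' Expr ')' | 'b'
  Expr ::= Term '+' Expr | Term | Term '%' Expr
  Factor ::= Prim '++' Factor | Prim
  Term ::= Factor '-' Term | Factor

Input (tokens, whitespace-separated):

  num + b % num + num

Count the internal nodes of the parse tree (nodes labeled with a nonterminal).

16

[Expr [Term [Factor [Prim num]]] + [Expr [Term [Factor [Prim b]]] % [Expr [Term [Factor [Prim num]]] + [Expr [Term [Factor [Prim num]]]]]]]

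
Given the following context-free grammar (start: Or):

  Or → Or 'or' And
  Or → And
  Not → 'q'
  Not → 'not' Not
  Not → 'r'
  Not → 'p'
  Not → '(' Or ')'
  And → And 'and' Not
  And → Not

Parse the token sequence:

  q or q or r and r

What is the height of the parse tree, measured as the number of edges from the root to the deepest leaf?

5

[Or [Or [Or [And [Not q]]] or [And [Not q]]] or [And [And [Not r]] and [Not r]]]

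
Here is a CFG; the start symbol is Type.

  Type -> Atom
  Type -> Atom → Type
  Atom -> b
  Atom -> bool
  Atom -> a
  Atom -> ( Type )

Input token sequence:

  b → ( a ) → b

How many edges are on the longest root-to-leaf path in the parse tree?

[Type [Atom b] → [Type [Atom ( [Type [Atom a]] )] → [Type [Atom b]]]]

5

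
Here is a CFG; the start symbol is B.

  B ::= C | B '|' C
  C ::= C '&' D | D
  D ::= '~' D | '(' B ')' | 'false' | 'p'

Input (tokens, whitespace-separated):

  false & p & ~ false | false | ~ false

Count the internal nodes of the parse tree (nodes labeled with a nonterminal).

15

[B [B [B [C [C [C [D false]] & [D p]] & [D ~ [D false]]]] | [C [D false]]] | [C [D ~ [D false]]]]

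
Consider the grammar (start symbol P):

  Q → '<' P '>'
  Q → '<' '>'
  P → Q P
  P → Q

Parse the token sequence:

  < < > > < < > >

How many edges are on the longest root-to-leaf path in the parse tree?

5

[P [Q < [P [Q < >]] >] [P [Q < [P [Q < >]] >]]]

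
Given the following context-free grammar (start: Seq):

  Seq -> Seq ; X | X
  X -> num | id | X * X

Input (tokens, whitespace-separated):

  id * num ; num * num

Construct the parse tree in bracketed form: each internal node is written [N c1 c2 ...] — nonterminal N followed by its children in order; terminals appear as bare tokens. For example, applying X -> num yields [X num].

[Seq [Seq [X [X id] * [X num]]] ; [X [X num] * [X num]]]

Seq
Seq ; X
X ; X
X * X ; X
id * X ; X
id * num ; X
id * num ; X * X
id * num ; num * X
id * num ; num * num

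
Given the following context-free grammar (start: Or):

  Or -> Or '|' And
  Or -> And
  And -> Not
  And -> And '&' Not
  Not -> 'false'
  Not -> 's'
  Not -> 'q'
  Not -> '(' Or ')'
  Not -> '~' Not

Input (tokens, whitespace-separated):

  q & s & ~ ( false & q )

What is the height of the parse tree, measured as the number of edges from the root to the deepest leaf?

[Or [And [And [And [Not q]] & [Not s]] & [Not ~ [Not ( [Or [And [And [Not false]] & [Not q]]] )]]]]

8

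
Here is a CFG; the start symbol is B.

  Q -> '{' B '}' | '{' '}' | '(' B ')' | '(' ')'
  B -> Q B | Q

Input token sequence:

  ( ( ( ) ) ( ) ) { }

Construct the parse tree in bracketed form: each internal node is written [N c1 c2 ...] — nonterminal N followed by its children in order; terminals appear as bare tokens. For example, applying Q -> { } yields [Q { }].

[B [Q ( [B [Q ( [B [Q ( )]] )] [B [Q ( )]]] )] [B [Q { }]]]

B
Q B
( B ) B
( Q B ) B
( ( B ) B ) B
( ( Q ) B ) B
( ( ( ) ) B ) B
( ( ( ) ) Q ) B
( ( ( ) ) ( ) ) B
( ( ( ) ) ( ) ) Q
( ( ( ) ) ( ) ) { }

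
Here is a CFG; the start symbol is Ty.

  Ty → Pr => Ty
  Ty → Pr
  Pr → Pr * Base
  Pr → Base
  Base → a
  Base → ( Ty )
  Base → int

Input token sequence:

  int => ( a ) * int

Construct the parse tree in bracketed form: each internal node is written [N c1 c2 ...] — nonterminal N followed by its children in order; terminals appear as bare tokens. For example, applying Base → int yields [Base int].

Ty
Pr => Ty
Base => Ty
int => Ty
int => Pr
int => Pr * Base
int => Base * Base
int => ( Ty ) * Base
int => ( Pr ) * Base
int => ( Base ) * Base
int => ( a ) * Base
int => ( a ) * int

[Ty [Pr [Base int]] => [Ty [Pr [Pr [Base ( [Ty [Pr [Base a]]] )]] * [Base int]]]]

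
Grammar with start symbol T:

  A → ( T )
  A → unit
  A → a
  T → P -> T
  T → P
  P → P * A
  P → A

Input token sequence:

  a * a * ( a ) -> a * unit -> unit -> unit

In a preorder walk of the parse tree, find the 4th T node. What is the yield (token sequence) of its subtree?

[T [P [P [P [A a]] * [A a]] * [A ( [T [P [A a]]] )]] -> [T [P [P [A a]] * [A unit]] -> [T [P [A unit]] -> [T [P [A unit]]]]]]

unit -> unit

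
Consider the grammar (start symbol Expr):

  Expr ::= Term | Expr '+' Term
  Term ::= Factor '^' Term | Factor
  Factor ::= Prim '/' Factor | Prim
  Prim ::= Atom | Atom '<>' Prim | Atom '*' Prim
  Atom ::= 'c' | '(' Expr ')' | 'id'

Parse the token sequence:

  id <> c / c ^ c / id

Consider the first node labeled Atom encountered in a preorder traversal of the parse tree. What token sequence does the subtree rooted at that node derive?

[Expr [Term [Factor [Prim [Atom id] <> [Prim [Atom c]]] / [Factor [Prim [Atom c]]]] ^ [Term [Factor [Prim [Atom c]] / [Factor [Prim [Atom id]]]]]]]

id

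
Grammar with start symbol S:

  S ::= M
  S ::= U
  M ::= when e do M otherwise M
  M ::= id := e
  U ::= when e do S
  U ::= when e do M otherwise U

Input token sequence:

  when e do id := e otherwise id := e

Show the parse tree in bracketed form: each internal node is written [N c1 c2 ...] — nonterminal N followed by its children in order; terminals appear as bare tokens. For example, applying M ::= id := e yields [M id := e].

S
M
when e do M otherwise M
when e do id := e otherwise M
when e do id := e otherwise id := e

[S [M when e do [M id := e] otherwise [M id := e]]]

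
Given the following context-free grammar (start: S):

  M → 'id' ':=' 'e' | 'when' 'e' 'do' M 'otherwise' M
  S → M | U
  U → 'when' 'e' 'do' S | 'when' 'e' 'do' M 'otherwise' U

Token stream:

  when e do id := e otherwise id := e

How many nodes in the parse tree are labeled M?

[S [M when e do [M id := e] otherwise [M id := e]]]

3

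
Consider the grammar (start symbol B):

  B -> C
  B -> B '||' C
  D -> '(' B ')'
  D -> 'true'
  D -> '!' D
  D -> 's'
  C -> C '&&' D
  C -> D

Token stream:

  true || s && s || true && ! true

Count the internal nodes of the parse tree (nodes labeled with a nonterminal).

14

[B [B [B [C [D true]]] || [C [C [D s]] && [D s]]] || [C [C [D true]] && [D ! [D true]]]]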